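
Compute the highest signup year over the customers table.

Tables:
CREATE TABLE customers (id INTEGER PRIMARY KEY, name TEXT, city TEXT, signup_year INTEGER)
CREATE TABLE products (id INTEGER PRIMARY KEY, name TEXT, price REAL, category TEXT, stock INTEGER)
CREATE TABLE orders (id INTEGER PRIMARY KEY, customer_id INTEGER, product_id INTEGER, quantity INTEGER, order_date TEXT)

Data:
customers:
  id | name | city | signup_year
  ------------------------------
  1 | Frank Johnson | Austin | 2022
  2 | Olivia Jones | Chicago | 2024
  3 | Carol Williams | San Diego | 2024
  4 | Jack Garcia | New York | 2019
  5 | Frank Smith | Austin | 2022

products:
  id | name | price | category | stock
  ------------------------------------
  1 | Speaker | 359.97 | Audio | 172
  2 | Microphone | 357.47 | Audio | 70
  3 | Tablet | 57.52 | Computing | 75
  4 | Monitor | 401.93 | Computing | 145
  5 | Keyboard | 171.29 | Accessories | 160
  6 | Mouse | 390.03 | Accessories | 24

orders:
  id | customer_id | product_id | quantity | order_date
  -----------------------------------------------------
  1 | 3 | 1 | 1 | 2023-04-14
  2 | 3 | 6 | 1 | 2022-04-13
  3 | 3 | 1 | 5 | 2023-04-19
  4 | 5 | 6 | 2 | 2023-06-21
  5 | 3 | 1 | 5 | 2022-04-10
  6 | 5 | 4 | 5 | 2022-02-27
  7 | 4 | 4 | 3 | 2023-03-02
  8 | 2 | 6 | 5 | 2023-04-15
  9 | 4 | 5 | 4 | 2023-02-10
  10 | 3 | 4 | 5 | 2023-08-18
SELECT MAX(signup_year) FROM customers

Execution result:
2024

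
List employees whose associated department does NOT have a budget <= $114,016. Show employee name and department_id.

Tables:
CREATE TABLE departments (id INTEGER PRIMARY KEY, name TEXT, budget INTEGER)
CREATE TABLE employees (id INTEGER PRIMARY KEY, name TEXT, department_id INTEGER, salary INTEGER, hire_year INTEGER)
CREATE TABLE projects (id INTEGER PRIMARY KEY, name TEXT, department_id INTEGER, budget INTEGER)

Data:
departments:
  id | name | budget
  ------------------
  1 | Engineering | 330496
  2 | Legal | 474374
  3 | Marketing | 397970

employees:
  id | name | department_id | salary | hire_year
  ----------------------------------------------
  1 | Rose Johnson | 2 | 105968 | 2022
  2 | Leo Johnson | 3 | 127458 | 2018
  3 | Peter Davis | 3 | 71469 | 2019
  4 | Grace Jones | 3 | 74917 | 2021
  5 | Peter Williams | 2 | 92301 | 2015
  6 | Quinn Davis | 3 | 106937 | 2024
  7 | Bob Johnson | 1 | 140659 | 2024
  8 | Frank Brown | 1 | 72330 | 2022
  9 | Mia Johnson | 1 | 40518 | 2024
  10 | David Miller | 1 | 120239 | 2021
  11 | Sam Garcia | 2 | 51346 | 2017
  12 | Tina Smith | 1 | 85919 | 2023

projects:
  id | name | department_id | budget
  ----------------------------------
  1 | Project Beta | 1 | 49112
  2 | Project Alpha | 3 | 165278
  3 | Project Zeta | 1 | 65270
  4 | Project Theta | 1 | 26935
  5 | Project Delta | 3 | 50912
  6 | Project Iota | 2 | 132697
SELECT name, department_id FROM employees WHERE department_id NOT IN (SELECT id FROM departments WHERE budget <= 114016)

Execution result:
name | department_id
Rose Johnson | 2
Leo Johnson | 3
Peter Davis | 3
Grace Jones | 3
Peter Williams | 2
Quinn Davis | 3
Bob Johnson | 1
Frank Brown | 1
Mia Johnson | 1
David Miller | 1
Sam Garcia | 2
Tina Smith | 1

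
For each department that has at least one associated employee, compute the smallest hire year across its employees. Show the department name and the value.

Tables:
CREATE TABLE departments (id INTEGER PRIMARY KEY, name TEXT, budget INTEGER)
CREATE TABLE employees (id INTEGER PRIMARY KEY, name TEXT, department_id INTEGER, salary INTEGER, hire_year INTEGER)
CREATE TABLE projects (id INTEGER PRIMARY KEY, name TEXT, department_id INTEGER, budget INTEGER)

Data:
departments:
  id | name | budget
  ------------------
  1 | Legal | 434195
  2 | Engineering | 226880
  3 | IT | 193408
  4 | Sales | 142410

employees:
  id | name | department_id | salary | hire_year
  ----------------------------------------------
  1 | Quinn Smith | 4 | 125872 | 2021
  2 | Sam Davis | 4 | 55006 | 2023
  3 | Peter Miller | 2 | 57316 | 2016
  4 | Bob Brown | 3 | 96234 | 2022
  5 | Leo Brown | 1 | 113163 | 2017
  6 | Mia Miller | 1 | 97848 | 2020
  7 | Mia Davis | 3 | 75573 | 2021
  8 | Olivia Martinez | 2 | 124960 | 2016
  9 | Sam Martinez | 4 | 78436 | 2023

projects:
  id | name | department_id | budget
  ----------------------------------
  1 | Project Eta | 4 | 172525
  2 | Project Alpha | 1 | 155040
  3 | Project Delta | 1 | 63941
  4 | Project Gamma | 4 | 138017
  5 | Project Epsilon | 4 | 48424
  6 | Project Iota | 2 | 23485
SELECT p.name, MIN(c.hire_year) AS min_hire_year FROM employees c JOIN departments p ON c.department_id = p.id GROUP BY p.id, p.name

Execution result:
name | min_hire_year
Legal | 2017
Engineering | 2016
IT | 2021
Sales | 2021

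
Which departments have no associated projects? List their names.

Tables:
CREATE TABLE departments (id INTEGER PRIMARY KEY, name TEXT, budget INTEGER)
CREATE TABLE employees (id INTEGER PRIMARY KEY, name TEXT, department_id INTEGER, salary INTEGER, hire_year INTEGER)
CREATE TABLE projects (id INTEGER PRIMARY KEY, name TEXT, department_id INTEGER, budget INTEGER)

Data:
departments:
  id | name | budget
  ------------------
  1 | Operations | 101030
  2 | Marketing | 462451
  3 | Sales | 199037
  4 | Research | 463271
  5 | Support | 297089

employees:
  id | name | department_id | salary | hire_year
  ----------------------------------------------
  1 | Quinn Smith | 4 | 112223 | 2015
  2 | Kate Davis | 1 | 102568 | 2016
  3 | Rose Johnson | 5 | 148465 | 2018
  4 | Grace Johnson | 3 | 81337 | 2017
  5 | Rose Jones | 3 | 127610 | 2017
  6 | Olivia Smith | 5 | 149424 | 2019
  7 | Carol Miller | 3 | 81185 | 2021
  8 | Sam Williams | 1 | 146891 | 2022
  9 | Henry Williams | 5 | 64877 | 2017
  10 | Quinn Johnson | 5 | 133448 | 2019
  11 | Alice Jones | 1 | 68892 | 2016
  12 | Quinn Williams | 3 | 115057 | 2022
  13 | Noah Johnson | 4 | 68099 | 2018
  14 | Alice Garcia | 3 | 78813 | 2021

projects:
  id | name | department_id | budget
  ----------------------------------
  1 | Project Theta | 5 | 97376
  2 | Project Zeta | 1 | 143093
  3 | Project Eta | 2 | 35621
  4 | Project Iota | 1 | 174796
SELECT p.name FROM departments p LEFT JOIN projects c ON c.department_id = p.id WHERE c.id IS NULL

Execution result:
name
Sales
Research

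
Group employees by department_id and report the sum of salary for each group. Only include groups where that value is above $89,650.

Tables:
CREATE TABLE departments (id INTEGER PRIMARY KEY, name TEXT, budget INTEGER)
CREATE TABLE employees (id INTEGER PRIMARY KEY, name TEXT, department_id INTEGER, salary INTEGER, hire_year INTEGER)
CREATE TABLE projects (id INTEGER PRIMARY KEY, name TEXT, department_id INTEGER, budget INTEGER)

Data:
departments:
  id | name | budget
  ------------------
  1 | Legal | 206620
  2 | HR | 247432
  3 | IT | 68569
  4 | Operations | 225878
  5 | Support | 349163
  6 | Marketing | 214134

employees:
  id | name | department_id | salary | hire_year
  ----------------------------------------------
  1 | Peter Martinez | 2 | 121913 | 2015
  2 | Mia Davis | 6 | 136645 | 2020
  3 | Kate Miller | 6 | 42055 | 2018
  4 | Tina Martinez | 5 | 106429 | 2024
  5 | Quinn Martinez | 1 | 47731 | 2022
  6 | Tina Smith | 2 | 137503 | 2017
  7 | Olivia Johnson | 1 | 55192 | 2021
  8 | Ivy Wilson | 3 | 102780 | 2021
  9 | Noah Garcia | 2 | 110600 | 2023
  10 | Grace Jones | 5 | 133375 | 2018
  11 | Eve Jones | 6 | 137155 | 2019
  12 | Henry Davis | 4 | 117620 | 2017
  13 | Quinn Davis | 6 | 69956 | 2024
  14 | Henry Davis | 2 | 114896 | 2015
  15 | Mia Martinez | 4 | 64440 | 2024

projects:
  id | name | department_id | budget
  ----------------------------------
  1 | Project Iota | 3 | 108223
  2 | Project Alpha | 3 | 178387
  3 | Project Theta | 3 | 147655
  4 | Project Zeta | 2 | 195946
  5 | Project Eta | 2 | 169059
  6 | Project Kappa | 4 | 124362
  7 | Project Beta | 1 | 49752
SELECT department_id, SUM(salary) AS sum_salary FROM employees GROUP BY department_id HAVING SUM(salary) > 89650

Execution result:
department_id | sum_salary
1 | 102923
2 | 484912
3 | 102780
4 | 182060
5 | 239804
6 | 385811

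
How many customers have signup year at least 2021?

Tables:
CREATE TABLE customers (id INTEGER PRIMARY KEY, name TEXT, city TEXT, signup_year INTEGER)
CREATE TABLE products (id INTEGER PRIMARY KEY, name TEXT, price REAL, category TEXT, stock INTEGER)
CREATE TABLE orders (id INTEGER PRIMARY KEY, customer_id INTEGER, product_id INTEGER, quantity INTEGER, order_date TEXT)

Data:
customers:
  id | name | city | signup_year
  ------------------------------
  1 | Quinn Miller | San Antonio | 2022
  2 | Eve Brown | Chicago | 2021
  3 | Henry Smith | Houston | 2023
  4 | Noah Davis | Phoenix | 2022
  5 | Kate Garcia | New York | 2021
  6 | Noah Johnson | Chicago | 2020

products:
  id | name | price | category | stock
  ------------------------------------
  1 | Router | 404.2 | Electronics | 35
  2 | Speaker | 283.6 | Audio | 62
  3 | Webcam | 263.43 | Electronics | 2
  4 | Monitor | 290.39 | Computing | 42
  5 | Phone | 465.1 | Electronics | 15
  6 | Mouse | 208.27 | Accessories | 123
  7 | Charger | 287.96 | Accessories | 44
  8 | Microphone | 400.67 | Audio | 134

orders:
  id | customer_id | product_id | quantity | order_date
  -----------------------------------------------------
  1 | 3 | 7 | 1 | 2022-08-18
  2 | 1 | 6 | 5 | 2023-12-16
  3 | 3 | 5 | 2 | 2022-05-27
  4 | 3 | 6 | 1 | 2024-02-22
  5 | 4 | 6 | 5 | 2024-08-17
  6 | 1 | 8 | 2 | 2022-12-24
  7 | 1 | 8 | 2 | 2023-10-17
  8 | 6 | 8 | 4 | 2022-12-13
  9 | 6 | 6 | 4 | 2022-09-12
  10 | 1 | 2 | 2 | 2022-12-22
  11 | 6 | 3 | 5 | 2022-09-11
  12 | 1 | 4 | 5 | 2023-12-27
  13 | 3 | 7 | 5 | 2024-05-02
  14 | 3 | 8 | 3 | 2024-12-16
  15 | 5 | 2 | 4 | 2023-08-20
SELECT COUNT(*) FROM customers WHERE signup_year >= 2021

Execution result:
5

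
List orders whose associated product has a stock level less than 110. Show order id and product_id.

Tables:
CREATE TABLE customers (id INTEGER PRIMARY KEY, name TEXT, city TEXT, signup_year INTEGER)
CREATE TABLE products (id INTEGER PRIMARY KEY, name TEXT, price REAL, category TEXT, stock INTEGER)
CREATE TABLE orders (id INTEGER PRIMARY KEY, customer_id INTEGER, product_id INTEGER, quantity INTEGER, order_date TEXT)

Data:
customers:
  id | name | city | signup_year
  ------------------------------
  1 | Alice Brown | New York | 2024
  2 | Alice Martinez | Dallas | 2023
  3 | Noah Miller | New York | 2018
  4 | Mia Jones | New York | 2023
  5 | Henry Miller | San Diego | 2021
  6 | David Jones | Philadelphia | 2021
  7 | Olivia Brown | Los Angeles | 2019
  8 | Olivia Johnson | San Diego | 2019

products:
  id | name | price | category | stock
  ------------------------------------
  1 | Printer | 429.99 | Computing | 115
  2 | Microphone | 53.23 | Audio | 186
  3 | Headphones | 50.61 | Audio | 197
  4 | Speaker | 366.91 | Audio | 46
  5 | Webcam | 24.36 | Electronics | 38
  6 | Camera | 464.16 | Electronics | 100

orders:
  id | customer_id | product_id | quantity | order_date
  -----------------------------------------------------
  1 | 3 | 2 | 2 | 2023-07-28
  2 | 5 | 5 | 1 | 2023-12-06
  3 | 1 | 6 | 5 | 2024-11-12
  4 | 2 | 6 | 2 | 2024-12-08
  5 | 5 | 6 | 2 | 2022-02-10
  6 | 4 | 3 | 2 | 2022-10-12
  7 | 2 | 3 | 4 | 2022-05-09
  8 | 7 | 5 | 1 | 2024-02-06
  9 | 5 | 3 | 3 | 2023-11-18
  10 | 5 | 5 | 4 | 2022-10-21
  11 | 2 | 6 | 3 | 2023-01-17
SELECT id, product_id FROM orders WHERE product_id IN (SELECT id FROM products WHERE stock < 110)

Execution result:
id | product_id
2 | 5
3 | 6
4 | 6
5 | 6
8 | 5
10 | 5
11 | 6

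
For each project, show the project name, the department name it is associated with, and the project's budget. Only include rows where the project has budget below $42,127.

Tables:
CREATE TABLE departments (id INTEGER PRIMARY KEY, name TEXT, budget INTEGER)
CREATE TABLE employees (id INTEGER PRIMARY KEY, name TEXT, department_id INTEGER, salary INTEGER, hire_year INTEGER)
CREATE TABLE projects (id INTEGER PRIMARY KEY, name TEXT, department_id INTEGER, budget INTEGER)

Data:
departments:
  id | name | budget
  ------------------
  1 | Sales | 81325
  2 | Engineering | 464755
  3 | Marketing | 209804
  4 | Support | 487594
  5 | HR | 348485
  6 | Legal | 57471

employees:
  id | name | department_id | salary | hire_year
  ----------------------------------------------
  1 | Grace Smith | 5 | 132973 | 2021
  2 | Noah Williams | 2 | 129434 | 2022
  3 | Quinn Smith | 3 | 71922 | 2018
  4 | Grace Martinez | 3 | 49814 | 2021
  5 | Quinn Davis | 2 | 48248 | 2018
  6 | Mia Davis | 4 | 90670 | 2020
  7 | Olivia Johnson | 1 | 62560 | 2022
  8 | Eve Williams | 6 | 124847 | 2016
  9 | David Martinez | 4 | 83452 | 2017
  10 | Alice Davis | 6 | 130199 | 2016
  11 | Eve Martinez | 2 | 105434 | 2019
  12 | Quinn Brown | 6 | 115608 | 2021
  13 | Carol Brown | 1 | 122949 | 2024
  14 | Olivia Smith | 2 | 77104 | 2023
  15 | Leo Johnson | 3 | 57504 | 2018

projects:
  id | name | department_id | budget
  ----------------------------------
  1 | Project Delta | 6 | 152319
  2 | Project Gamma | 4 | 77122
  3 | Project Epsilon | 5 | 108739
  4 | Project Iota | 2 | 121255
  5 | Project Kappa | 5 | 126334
SELECT c.name, p.name AS department, c.budget FROM projects c JOIN departments p ON c.department_id = p.id WHERE c.budget < 42127

Execution result:
(no rows)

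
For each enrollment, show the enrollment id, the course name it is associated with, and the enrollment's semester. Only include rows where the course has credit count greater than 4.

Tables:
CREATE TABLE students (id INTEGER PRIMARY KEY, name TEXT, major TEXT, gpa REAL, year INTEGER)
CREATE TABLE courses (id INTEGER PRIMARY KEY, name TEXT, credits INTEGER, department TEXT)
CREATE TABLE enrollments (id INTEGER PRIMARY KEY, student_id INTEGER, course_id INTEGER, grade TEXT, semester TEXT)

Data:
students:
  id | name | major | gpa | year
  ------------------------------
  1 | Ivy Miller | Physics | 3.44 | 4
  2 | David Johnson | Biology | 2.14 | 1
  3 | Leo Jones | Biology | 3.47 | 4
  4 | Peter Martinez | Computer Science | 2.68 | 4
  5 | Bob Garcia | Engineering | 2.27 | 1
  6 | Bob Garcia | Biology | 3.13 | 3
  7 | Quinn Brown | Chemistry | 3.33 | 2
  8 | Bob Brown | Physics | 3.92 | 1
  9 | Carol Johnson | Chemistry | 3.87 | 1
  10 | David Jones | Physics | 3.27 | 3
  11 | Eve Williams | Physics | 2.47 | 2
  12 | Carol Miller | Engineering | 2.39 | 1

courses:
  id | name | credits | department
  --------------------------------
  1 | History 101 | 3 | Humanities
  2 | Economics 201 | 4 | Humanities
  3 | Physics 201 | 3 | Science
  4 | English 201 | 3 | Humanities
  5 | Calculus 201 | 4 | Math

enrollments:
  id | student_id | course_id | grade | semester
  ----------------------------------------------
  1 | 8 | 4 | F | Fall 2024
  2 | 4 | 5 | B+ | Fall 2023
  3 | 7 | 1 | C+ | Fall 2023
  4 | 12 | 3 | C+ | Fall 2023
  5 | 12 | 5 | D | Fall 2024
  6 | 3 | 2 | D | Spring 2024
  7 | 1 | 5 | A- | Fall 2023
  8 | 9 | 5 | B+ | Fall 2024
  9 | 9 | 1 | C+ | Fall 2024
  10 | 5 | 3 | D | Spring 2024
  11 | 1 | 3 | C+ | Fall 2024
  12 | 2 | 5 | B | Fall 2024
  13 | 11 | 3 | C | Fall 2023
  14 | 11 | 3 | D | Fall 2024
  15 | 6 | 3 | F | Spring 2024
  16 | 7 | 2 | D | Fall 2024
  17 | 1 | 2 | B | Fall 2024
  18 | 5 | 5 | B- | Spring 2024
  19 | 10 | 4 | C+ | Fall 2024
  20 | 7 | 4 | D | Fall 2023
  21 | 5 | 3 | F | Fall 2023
SELECT c.id, p.name AS course, c.semester FROM enrollments c JOIN courses p ON c.course_id = p.id WHERE p.credits > 4

Execution result:
(no rows)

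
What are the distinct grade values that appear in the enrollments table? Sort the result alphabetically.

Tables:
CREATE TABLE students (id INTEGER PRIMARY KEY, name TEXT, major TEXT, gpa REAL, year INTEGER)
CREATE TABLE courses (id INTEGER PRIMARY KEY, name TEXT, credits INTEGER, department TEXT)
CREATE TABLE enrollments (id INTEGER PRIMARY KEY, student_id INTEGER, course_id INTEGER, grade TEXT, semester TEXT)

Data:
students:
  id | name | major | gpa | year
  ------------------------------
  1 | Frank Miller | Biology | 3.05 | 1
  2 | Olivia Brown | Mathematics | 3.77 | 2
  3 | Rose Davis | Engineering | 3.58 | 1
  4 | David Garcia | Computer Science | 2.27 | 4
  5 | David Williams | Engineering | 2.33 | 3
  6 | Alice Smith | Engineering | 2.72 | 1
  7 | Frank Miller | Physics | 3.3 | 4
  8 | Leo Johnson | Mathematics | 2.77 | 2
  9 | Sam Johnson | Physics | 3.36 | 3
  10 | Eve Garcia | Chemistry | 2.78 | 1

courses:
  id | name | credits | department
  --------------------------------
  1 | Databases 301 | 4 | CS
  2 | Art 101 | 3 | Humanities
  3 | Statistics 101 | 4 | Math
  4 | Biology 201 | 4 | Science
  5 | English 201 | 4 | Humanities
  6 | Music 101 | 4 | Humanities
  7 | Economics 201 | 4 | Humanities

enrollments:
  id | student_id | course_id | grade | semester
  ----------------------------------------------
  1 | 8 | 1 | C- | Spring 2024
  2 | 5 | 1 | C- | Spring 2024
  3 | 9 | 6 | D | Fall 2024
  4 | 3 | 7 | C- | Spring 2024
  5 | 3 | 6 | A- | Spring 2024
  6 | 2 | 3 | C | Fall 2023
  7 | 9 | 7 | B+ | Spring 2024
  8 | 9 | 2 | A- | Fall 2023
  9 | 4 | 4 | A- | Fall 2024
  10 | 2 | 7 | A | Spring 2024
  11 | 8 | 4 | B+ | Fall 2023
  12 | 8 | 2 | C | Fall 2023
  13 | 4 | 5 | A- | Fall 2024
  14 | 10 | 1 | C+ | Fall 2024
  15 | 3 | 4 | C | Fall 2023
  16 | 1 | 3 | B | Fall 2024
SELECT DISTINCT grade FROM enrollments ORDER BY grade

Execution result:
grade
A
A-
B
B+
C
C+
C-
D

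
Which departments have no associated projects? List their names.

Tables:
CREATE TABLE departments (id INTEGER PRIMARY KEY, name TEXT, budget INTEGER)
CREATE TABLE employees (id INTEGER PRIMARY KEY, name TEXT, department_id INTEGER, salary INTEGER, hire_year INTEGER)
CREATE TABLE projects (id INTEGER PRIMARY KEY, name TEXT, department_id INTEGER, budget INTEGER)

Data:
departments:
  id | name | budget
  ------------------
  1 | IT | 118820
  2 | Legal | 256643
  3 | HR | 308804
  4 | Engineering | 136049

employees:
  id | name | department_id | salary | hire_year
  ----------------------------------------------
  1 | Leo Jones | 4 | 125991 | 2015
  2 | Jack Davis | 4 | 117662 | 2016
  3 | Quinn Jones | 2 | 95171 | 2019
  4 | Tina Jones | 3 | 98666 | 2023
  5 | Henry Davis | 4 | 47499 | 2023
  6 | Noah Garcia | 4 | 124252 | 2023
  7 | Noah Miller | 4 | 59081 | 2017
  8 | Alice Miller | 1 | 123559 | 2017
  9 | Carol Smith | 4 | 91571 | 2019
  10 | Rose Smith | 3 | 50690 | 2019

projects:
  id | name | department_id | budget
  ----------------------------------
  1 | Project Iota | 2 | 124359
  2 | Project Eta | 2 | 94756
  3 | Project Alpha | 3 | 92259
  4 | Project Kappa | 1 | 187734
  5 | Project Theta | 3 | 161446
SELECT p.name FROM departments p LEFT JOIN projects c ON c.department_id = p.id WHERE c.id IS NULL

Execution result:
Engineering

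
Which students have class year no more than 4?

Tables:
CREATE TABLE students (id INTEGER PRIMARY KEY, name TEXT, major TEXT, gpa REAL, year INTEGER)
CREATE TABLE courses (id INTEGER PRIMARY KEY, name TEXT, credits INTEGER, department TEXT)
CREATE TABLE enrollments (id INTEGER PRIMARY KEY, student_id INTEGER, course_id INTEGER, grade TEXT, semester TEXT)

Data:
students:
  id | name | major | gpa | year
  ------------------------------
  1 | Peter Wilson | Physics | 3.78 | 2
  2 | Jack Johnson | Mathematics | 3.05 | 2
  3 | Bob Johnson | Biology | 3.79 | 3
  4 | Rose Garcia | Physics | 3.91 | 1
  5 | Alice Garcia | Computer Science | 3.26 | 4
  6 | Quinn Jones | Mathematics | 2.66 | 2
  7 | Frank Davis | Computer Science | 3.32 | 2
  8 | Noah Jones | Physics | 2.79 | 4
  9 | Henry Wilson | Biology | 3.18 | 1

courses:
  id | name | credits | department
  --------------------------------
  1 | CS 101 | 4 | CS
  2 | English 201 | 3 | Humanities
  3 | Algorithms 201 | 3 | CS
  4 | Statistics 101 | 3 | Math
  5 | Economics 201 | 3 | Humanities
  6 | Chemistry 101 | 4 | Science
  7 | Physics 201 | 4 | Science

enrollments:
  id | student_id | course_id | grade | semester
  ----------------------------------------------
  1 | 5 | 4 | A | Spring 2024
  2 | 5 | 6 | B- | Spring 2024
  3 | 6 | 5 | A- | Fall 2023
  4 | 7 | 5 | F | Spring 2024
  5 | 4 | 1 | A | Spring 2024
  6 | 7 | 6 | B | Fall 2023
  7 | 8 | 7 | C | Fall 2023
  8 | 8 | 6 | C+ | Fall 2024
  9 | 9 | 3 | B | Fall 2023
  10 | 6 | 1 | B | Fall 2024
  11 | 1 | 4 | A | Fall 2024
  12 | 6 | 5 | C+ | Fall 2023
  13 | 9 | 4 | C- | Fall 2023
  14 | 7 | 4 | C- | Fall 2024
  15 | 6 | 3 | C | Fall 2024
SELECT name, year FROM students WHERE year <= 4

Execution result:
name | year
Peter Wilson | 2
Jack Johnson | 2
Bob Johnson | 3
Rose Garcia | 1
Alice Garcia | 4
Quinn Jones | 2
Frank Davis | 2
Noah Jones | 4
Henry Wilson | 1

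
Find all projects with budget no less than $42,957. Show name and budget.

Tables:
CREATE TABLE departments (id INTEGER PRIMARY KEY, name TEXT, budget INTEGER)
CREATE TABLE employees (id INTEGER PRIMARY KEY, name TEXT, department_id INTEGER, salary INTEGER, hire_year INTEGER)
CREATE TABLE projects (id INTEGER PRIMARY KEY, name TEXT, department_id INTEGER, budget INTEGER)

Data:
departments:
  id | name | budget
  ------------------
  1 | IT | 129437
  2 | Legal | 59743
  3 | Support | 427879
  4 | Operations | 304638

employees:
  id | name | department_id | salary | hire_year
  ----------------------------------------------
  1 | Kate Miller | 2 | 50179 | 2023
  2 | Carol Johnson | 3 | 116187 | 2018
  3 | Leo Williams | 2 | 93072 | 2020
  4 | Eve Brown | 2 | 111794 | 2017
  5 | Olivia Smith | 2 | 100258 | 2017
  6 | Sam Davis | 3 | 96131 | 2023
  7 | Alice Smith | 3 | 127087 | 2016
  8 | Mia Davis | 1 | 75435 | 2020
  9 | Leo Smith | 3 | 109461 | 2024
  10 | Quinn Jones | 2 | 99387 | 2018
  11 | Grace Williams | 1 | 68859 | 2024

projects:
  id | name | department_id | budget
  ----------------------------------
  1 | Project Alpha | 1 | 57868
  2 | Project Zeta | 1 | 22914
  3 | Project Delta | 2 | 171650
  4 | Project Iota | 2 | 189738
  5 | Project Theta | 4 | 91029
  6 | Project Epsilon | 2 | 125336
SELECT name, budget FROM projects WHERE budget >= 42957

Execution result:
name | budget
Project Alpha | 57868
Project Delta | 171650
Project Iota | 189738
Project Theta | 91029
Project Epsilon | 125336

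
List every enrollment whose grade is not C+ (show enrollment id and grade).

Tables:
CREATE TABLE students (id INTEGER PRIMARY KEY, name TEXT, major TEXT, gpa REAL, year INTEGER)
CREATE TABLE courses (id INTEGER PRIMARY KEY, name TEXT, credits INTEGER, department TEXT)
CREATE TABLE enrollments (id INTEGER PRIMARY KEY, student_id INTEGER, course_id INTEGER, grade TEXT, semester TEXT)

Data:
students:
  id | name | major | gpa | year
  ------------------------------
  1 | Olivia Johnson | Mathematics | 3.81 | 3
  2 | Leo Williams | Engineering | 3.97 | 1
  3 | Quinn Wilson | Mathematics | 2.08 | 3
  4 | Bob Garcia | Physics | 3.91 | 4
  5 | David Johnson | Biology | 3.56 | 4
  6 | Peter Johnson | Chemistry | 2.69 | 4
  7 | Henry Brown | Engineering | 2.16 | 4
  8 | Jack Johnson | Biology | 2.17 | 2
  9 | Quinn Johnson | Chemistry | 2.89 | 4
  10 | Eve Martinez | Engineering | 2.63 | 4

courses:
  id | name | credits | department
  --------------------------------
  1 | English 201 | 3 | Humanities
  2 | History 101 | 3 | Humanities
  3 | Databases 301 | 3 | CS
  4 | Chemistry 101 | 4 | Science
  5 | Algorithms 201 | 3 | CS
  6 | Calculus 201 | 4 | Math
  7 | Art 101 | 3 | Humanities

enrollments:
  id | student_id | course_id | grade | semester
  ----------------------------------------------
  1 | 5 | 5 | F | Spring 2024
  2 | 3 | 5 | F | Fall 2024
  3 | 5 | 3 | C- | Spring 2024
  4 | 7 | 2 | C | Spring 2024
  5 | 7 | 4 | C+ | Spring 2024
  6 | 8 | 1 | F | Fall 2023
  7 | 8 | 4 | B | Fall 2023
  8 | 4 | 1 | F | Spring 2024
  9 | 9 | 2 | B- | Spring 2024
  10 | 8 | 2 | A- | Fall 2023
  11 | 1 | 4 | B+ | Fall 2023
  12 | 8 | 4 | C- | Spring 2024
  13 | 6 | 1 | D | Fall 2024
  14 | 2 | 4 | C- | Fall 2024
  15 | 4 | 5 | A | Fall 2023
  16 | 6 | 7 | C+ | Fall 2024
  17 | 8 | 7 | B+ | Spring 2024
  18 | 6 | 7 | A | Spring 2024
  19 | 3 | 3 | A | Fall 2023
SELECT id, grade FROM enrollments WHERE grade <> 'C+'

Execution result:
id | grade
1 | F
2 | F
3 | C-
4 | C
6 | F
7 | B
8 | F
9 | B-
10 | A-
11 | B+
12 | C-
13 | D
14 | C-
15 | A
17 | B+
18 | A
19 | A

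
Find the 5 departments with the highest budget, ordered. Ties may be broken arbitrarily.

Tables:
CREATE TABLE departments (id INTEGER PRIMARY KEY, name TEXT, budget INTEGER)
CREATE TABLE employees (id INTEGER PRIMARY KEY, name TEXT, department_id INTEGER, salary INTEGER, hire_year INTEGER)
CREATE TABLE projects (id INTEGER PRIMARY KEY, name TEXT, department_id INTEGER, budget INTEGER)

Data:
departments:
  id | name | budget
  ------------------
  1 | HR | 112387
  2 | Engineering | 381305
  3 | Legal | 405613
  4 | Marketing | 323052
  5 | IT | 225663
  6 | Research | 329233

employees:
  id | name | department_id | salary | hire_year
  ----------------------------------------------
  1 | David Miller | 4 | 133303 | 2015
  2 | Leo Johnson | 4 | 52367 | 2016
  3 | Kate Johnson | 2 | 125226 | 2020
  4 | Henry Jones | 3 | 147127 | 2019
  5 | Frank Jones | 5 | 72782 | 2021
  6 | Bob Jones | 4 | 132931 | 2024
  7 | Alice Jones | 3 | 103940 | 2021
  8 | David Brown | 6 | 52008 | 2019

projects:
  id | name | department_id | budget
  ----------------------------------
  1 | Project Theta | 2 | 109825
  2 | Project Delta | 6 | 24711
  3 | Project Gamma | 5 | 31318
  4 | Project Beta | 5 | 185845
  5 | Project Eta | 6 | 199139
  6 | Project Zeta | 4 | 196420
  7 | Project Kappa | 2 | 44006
SELECT name, budget FROM departments ORDER BY budget DESC LIMIT 5

Execution result:
name | budget
Legal | 405613
Engineering | 381305
Research | 329233
Marketing | 323052
IT | 225663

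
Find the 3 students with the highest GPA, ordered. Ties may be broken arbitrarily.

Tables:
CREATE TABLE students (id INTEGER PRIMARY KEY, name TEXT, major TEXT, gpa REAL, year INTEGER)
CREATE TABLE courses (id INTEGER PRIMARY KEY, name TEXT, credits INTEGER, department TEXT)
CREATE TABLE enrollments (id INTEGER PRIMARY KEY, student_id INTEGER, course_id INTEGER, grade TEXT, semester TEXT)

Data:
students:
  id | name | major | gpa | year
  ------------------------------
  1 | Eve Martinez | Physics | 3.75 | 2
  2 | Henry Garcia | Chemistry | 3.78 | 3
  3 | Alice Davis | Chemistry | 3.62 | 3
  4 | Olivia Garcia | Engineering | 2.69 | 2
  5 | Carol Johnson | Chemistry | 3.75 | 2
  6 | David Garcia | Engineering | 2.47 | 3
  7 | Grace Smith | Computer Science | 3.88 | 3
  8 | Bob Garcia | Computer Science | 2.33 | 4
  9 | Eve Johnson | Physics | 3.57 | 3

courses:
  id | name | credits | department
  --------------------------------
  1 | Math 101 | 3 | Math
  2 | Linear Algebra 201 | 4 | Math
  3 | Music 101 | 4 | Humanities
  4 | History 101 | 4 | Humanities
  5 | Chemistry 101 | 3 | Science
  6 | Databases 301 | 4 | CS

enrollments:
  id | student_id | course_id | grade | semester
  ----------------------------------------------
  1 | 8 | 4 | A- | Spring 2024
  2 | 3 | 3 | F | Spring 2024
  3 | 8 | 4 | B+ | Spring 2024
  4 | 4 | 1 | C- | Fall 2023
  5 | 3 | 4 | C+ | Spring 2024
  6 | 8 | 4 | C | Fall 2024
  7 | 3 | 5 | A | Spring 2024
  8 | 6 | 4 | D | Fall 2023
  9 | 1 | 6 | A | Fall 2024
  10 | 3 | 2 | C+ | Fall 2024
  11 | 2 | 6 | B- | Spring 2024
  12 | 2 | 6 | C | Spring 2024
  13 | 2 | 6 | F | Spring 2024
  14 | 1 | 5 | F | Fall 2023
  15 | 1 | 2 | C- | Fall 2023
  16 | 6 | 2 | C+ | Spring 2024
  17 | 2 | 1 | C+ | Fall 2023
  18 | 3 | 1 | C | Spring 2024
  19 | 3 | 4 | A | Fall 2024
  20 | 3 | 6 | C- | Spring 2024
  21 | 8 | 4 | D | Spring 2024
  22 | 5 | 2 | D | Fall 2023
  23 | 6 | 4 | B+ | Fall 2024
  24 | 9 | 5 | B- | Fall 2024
SELECT name, gpa FROM students ORDER BY gpa DESC LIMIT 3

Execution result:
name | gpa
Grace Smith | 3.88
Henry Garcia | 3.78
Eve Martinez | 3.75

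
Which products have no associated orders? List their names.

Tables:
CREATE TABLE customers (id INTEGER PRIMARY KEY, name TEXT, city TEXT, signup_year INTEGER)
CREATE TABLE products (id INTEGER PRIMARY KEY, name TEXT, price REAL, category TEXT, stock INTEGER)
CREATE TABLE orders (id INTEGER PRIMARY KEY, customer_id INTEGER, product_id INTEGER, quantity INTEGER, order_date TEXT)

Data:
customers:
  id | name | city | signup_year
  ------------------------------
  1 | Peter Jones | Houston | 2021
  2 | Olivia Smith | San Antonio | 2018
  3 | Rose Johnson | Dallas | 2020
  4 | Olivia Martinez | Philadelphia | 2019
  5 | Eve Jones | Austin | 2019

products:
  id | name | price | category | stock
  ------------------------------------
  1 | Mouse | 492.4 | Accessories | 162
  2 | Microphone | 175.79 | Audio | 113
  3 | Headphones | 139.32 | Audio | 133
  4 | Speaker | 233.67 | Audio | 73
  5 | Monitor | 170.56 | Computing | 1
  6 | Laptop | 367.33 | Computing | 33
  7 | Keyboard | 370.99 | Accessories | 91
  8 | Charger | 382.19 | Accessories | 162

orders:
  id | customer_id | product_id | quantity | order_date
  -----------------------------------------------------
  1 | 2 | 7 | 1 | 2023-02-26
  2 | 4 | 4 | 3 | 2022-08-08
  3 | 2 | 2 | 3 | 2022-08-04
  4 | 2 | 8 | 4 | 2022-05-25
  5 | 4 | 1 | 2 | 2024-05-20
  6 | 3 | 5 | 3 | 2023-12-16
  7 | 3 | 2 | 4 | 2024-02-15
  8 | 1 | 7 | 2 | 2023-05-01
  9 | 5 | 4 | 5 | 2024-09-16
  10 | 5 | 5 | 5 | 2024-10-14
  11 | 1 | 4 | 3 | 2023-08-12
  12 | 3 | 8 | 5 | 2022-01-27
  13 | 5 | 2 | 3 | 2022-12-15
SELECT p.name FROM products p LEFT JOIN orders c ON c.product_id = p.id WHERE c.id IS NULL

Execution result:
name
Headphones
Laptop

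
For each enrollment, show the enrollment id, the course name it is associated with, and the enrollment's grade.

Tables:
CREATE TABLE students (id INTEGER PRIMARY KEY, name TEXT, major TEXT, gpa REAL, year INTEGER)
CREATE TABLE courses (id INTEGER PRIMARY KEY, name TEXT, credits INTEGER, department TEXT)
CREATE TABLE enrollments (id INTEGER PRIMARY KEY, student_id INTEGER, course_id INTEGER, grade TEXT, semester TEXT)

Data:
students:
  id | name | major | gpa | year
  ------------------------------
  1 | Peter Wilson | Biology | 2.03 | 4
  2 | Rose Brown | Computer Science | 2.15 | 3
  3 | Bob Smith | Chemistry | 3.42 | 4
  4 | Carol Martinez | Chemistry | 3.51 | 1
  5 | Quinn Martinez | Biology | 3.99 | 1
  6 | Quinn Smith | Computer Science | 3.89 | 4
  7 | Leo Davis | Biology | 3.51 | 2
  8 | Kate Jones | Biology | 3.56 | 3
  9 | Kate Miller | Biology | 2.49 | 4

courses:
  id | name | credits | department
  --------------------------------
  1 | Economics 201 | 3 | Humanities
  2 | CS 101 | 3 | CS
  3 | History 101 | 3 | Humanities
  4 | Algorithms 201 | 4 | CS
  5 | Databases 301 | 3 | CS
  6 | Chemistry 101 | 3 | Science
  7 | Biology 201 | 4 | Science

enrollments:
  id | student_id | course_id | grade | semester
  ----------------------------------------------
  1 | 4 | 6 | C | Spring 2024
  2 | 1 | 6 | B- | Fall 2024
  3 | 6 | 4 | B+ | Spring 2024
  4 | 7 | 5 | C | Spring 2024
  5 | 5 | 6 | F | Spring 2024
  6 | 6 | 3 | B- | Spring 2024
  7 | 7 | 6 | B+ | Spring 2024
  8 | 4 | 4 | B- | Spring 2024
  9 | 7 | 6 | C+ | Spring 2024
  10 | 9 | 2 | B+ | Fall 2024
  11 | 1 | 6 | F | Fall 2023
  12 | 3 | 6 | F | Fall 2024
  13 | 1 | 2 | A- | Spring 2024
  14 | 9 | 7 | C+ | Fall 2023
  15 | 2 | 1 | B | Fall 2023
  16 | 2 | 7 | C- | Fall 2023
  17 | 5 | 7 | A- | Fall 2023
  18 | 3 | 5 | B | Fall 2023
SELECT c.id, p.name AS course, c.grade FROM enrollments c JOIN courses p ON c.course_id = p.id

Execution result:
id | course | grade
1 | Chemistry 101 | C
2 | Chemistry 101 | B-
3 | Algorithms 201 | B+
4 | Databases 301 | C
5 | Chemistry 101 | F
6 | History 101 | B-
7 | Chemistry 101 | B+
8 | Algorithms 201 | B-
9 | Chemistry 101 | C+
10 | CS 101 | B+
11 | Chemistry 101 | F
12 | Chemistry 101 | F
13 | CS 101 | A-
14 | Biology 201 | C+
15 | Economics 201 | B
16 | Biology 201 | C-
17 | Biology 201 | A-
18 | Databases 301 | B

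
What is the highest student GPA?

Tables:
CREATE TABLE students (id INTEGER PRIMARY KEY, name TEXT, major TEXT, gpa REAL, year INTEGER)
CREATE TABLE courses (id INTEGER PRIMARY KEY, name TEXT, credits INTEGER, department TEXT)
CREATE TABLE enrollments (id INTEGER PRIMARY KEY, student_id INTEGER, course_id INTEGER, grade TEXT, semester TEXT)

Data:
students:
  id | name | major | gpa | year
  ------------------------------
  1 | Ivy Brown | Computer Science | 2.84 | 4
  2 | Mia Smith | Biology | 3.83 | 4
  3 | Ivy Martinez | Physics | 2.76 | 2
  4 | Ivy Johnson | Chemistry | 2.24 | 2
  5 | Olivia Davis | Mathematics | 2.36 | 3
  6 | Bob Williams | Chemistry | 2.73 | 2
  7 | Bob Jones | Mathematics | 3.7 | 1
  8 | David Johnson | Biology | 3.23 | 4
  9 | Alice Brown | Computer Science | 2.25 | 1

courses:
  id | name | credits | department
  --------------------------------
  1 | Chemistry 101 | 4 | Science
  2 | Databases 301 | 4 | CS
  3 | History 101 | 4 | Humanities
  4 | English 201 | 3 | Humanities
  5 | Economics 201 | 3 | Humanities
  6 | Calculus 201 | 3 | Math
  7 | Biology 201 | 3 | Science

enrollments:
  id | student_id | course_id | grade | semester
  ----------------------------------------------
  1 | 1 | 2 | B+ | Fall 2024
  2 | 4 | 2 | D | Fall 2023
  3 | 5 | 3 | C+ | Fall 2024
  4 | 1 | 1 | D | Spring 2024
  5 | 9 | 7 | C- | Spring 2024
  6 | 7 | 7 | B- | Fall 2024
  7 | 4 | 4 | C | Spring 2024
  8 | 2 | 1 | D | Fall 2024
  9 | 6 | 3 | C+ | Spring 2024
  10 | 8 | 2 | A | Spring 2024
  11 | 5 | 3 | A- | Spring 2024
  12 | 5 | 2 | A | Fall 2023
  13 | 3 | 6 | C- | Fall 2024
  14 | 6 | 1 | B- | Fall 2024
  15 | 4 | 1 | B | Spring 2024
SELECT MAX(gpa) FROM students

Execution result:
3.83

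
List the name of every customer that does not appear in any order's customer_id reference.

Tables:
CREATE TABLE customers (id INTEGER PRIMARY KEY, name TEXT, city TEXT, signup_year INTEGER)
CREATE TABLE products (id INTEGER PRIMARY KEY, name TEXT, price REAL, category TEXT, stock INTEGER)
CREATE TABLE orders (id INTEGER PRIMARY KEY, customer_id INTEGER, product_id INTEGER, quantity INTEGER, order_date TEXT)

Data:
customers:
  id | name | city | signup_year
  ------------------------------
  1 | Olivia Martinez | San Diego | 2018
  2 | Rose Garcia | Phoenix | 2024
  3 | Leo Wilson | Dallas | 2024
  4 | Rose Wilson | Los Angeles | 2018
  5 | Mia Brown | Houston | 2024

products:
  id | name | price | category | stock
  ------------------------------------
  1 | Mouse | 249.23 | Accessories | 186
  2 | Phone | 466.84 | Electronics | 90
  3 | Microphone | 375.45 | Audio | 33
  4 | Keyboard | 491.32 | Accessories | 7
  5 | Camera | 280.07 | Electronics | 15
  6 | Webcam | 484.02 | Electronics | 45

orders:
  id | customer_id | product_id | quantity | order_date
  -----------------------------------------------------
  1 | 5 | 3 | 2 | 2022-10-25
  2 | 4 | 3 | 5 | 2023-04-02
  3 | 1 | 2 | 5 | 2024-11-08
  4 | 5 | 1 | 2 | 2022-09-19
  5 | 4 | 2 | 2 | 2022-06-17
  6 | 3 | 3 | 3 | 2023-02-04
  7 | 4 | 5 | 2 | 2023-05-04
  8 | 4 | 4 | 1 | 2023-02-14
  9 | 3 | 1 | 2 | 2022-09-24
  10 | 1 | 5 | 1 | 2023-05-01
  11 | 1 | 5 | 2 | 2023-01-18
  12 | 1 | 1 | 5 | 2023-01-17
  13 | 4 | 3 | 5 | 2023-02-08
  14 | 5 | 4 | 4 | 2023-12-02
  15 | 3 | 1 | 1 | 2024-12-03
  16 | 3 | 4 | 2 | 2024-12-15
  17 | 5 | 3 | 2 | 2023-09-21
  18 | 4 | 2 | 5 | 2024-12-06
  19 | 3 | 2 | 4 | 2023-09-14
SELECT p.name FROM customers p LEFT JOIN orders c ON c.customer_id = p.id WHERE c.id IS NULL

Execution result:
Rose Garcia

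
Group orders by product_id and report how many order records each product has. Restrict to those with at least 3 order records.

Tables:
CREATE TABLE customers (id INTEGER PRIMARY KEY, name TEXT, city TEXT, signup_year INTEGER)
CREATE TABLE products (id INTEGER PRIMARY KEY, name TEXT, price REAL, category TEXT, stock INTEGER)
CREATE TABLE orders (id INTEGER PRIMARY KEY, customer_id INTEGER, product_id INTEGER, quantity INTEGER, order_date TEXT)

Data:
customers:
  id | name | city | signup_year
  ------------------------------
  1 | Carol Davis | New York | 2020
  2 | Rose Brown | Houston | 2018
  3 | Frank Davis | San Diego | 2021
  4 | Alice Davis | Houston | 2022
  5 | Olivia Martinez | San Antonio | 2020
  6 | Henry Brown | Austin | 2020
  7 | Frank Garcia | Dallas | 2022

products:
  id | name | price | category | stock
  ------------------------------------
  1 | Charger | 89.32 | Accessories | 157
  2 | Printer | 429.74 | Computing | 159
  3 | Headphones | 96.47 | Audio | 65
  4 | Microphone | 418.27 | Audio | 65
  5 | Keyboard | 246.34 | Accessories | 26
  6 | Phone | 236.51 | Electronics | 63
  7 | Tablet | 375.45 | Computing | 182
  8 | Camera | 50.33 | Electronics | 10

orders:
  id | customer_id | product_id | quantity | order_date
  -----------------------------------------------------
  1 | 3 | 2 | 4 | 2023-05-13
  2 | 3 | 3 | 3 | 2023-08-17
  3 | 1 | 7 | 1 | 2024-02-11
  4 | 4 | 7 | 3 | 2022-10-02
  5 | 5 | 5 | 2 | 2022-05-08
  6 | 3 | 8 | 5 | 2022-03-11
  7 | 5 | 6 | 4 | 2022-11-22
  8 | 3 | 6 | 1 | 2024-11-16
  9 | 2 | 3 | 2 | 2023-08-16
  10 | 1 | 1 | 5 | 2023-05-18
SELECT product_id, COUNT(*) AS order_count FROM orders GROUP BY product_id HAVING COUNT(*) >= 3

Execution result:
(no rows)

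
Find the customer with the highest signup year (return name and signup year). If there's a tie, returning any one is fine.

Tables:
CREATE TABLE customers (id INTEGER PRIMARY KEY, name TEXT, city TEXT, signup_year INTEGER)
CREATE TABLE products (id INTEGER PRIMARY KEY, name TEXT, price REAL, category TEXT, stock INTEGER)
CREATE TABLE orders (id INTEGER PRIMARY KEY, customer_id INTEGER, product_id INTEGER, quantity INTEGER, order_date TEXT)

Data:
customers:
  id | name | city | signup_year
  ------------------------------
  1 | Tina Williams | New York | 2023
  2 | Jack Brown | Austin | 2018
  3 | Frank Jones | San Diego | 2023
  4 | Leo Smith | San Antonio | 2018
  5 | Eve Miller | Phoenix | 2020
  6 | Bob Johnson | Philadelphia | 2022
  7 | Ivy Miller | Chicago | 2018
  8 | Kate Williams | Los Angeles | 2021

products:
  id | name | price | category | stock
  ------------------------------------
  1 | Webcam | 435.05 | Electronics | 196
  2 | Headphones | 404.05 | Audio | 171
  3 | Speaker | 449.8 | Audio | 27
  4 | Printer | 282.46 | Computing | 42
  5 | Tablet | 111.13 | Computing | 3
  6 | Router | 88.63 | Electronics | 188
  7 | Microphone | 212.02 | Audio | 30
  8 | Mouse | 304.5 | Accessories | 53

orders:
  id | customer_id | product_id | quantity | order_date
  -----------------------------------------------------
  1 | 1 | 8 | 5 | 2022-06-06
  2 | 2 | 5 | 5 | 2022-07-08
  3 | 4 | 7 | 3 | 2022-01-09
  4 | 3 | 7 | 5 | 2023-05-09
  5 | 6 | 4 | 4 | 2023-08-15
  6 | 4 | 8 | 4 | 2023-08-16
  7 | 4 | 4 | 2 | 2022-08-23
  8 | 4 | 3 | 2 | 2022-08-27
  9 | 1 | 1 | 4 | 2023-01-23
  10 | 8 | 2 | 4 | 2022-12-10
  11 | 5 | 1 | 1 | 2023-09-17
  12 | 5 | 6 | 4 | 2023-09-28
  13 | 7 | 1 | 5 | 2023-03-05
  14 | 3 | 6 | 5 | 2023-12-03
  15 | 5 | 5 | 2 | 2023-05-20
SELECT name, signup_year FROM customers ORDER BY signup_year DESC LIMIT 1

Execution result:
name | signup_year
Tina Williams | 2023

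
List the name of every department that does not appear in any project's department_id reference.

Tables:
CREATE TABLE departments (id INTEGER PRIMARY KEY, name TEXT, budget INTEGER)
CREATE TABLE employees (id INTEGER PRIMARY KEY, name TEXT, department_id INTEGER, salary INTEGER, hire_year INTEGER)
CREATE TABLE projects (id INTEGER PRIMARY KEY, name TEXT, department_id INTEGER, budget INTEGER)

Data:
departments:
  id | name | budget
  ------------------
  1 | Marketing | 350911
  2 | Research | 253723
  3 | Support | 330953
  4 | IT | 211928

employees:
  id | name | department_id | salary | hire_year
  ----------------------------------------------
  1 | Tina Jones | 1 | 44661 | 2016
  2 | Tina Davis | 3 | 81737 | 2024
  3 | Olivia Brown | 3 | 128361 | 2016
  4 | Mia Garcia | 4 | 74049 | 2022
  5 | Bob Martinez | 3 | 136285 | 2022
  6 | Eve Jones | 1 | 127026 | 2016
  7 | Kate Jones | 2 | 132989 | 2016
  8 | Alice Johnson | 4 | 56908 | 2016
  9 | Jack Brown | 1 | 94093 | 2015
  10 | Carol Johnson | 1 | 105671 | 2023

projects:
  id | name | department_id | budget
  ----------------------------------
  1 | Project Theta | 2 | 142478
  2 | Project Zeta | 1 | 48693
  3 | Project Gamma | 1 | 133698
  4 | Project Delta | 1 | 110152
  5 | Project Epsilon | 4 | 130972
SELECT p.name FROM departments p LEFT JOIN projects c ON c.department_id = p.id WHERE c.id IS NULL

Execution result:
Support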